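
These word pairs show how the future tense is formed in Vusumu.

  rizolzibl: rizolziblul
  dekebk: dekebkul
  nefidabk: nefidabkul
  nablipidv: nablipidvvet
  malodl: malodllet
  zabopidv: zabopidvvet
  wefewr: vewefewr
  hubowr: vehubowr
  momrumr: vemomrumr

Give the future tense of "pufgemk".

"pufgemk" has second-to-last letter 'm'. The one such stem in the data (momrumr → vemomrumr) adds the prefix ve-, so the same rule applies.
The other patterns: stems whose second-to-last letter is 'b' add -ul; stems whose second-to-last letter is 'd' double the final consonant and add -et.
So pufgemk → vepufgemk.

vepufgemk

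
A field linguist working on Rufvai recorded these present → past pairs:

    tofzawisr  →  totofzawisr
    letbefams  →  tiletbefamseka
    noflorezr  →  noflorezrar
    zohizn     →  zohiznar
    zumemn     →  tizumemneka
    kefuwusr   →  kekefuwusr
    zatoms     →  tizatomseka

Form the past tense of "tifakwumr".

titifakwumreka

tofzawisr and noflorezr both end in -r yet inflect differently (totofzawisr, noflorezrar), so the final letter is not what conditions the rule; the second-to-last letter is.
"tifakwumr" has second-to-last letter 'm'. The stems whose second-to-last letter is 'm' (zatoms → tizatomseka, zumemn → tizumemneka, letbefams → tiletbefamseka) add ti- … -eka around the stem.
So tifakwumr → titifakwumreka.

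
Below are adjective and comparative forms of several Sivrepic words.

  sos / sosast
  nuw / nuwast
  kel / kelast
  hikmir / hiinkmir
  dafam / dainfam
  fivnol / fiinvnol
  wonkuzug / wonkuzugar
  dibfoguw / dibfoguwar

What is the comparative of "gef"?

gefast

kel and fivnol both end in -l yet inflect differently (kelast, fiinvnol), so the final letter is not what conditions the rule; the number of vowels is.
"gef" has 1 vowel. The stems with 1 vowel (sos → sosast, nuw → nuwast, kel → kelast) add -ast.
The other patterns: stems with 2 vowels insert -in- after the first vowel; stems with 3 vowels add -ar.
So gef → gefast.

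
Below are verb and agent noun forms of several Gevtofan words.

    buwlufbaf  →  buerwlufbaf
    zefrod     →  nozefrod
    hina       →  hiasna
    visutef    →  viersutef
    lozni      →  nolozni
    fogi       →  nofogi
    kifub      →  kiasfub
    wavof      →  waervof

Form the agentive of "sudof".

"sudof" ends in -f. The stems ending in -f (visutef → viersutef, wavof → waervof, buwlufbaf → buerwlufbaf) insert -er- after the first vowel.
So sudof → suerdof.

suerdof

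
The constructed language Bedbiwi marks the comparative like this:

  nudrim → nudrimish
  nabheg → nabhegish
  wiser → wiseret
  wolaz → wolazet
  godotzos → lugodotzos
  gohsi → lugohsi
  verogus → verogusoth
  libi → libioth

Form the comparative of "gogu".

lugogu

godotzos and verogus both end in -s yet inflect differently (lugodotzos, verogusoth), so the final letter is not what conditions the rule; the first letter is.
"gogu" begins with g-. The stems beginning with g- (godotzos → lugodotzos, gohsi → lugohsi) add the prefix lu-.
The other patterns: stems beginning with n- add -ish; stems beginning with w- add -et; stems beginning with l- or v- add -oth.
So gogu → lugogu.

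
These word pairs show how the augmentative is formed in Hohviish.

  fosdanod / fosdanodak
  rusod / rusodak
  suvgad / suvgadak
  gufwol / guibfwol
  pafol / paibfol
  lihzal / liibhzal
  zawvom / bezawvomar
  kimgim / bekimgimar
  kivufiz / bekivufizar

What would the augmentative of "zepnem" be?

bezepnemar

fosdanod and gufwol both have last vowel 'o' yet inflect differently (fosdanodak, guibfwol), so the last vowel is not what conditions the rule; the final letter is.
"zepnem" ends in -m. The stems ending in -m (zawvom → bezawvomar, kimgim → bekimgimar) add be- … -ar around the stem.
The other patterns: stems ending in -d add -ak; stems ending in -l insert -ib- after the first vowel.
So zepnem → bezepnemar.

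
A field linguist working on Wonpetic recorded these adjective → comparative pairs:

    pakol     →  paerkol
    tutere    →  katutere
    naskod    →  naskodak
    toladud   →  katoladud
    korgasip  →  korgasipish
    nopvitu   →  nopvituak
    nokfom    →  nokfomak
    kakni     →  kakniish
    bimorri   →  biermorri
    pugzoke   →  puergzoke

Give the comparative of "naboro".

naboroak

toladud and naskod both end in -d yet inflect differently (katoladud, naskodak), so the final letter is not what conditions the rule; the first letter is.
"naboro" begins with n-. The stems beginning with n- (nopvitu → nopvituak, naskod → naskodak, nokfom → nokfomak) add -ak.
The other patterns: stems beginning with k- add -ish; stems beginning with t- add the prefix ka-; stems beginning with b- or p- insert -er- after the first vowel.
So naboro → naboroak.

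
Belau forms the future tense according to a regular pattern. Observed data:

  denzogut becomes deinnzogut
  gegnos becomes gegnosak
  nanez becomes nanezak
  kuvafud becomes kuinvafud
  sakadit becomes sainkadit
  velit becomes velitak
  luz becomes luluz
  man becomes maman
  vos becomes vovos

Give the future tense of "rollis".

luz and nanez both end in -z yet inflect differently (luluz, nanezak), so the final letter is not what conditions the rule; the number of vowels is.
"rollis" has 2 vowels. The stems with 2 vowels (nanez → nanezak, gegnos → gegnosak, velit → velitak) add -ak.
So rollis → rollisak.

rollisak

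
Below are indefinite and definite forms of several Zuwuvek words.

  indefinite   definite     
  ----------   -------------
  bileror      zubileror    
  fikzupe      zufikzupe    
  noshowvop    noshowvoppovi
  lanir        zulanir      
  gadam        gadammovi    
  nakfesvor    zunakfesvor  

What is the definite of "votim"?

votimmovi

noshowvop and nakfesvor both have last vowel 'o' yet inflect differently (noshowvoppovi, zunakfesvor), so the last vowel is not what conditions the rule; the final letter is.
"votim" ends in -m. The one such stem in the data (gadam → gadammovi) doubles the final consonant and adds -ovi (as does noshowvop), so the same rule applies.
So votim → votimmovi.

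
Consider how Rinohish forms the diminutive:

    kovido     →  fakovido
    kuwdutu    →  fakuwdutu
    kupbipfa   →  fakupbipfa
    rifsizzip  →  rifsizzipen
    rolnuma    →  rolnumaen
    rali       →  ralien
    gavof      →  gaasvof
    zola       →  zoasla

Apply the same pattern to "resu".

kupbipfa and rolnuma both end in -a yet inflect differently (fakupbipfa, rolnumaen), so the final letter is not what conditions the rule; the first letter is.
"resu" begins with r-. The stems beginning with r- (rifsizzip → rifsizzipen, rolnuma → rolnumaen, rali → ralien) add -en.
The other patterns: stems beginning with k- add the prefix fa-; stems beginning with g- or z- insert -as- after the first vowel.
So resu → resuen.

resuen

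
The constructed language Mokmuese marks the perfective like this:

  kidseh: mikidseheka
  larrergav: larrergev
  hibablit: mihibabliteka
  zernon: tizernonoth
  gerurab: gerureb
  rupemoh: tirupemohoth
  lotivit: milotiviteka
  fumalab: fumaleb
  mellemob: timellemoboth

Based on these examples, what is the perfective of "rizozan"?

gerurab and mellemob both end in -b yet inflect differently (gerureb, timellemoboth), so the final letter is not what conditions the rule; the last vowel is.
"rizozan" has last vowel 'a'. The stems whose last vowel is 'a' (larrergav → larrergev, gerurab → gerureb, fumalab → fumaleb) change the last vowel to 'e'.
The other patterns: stems whose last vowel is 'o' add ti- … -oth around the stem; stems whose last vowel is 'e' or 'i' add mi- … -eka around the stem.
So rizozan → rizozen.

rizozen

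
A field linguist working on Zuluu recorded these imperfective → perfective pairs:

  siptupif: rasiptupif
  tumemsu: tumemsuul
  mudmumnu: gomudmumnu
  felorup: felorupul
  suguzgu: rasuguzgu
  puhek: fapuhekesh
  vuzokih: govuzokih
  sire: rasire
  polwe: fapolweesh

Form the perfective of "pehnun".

tumemsu and suguzgu both end in -u yet inflect differently (tumemsuul, rasuguzgu), so the final letter is not what conditions the rule; the first letter is.
"pehnun" begins with p-. The stems beginning with p- (puhek → fapuhekesh, polwe → fapolweesh) add fa- … -esh around the stem.
The other patterns: stems beginning with f- or t- add -ul; stems beginning with s- add the prefix ra-; stems beginning with m- or v- add the prefix go-.
So pehnun → fapehnunesh.

fapehnunesh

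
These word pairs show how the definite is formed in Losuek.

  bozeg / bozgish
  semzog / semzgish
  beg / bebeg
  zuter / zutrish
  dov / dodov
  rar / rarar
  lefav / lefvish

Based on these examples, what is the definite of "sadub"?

sadbish

"sadub" has 2 vowels. The stems with 2 vowels (bozeg → bozgish, zuter → zutrish, lefav → lefvish) delete the last vowel and add -ish.
So sadub → sadbish.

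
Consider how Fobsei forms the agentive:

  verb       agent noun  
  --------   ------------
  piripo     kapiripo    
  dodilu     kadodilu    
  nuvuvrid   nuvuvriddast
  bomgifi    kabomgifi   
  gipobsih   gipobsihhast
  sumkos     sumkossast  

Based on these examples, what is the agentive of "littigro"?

kalittigro

sumkos and piripo both have last vowel 'o' yet inflect differently (sumkossast, kapiripo), so the last vowel is not what conditions the rule; whether the stem ends in a vowel or a consonant is.
"littigro" ends in a vowel. The stems ending in a vowel (dodilu → kadodilu, piripo → kapiripo, bomgifi → kabomgifi) add the prefix ka-.
The other pattern: stems ending in a consonant double the final consonant and add -ast.
So littigro → kalittigro.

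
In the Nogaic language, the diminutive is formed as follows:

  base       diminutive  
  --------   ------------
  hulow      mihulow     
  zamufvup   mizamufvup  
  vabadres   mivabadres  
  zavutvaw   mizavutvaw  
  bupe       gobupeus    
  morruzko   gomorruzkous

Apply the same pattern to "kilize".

gokilizeus

"kilize" ends in a vowel. The stems ending in a vowel (bupe → gobupeus, morruzko → gomorruzkous) add go- … -us around the stem.
The other pattern: stems ending in a consonant add the prefix mi-.
So kilize → gokilizeus.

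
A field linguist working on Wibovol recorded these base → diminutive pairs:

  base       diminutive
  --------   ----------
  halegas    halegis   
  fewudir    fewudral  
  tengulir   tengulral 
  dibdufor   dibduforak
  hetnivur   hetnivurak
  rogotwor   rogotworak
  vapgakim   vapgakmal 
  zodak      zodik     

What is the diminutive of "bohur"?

"bohur" has last vowel 'u'. The one such stem in the data (hetnivur → hetnivurak) adds -ak, so the same rule applies.
So bohur → bohurak.

bohurak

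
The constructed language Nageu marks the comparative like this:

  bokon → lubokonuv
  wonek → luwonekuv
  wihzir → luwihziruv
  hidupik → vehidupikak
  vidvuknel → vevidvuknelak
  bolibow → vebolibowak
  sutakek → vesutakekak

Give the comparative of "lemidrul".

wonek and hidupik both end in -k yet inflect differently (luwonekuv, vehidupikak), so the final letter is not what conditions the rule; the number of vowels is.
"lemidrul" has 3 vowels. The stems with 3 vowels (hidupik → vehidupikak, vidvuknel → vevidvuknelak, bolibow → vebolibowak) add ve- … -ak around the stem.
The other pattern: stems with 2 vowels add lu- … -uv around the stem.
So lemidrul → velemidrulak.

velemidrulak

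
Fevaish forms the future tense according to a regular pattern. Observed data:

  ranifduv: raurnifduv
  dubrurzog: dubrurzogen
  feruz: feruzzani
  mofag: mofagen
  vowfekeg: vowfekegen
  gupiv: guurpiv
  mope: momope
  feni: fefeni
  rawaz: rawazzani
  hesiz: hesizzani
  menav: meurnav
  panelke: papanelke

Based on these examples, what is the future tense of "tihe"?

titihe

"tihe" ends in -e. The stems ending in -e (panelke → papanelke, mope → momope) repeat the first consonant+vowel as a prefix.
So tihe → titihe.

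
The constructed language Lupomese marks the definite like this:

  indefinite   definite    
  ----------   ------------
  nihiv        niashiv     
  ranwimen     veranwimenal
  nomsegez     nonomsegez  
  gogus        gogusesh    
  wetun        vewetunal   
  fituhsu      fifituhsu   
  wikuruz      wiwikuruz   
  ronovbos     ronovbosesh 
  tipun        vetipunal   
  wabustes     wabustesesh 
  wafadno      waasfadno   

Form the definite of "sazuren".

vesazurenal

"sazuren" ends in -n. The stems ending in -n (tipun → vetipunal, ranwimen → veranwimenal, wetun → vewetunal) add ve- … -al around the stem.
So sazuren → vesazurenal.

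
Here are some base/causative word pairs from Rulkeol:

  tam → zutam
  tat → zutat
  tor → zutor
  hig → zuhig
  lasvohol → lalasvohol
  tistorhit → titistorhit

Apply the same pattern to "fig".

tat and tistorhit both end in -t yet inflect differently (zutat, titistorhit), so the final letter is not what conditions the rule; the number of vowels is.
"fig" has 1 vowel. The stems with 1 vowel (tam → zutam, tat → zutat, tor → zutor) add the prefix zu-.
The other pattern: stems with 3 vowels repeat the first consonant+vowel as a prefix.
So fig → zufig.

zufig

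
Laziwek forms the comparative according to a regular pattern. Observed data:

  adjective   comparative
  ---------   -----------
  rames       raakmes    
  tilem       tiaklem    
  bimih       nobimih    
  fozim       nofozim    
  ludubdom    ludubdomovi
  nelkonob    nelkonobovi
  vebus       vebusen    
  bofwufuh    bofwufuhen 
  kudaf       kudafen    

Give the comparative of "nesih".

"nesih" has last vowel 'i'. The stems whose last vowel is 'i' (bimih → nobimih, fozim → nofozim) add the prefix no-.
So nesih → nonesih.

nonesih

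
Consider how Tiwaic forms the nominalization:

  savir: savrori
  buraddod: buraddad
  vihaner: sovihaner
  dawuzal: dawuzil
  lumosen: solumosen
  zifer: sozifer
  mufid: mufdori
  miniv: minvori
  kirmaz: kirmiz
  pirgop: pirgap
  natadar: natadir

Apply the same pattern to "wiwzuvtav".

"wiwzuvtav" has last vowel 'a'. The stems whose last vowel is 'a' (natadar → natadir, kirmaz → kirmiz, dawuzal → dawuzil) change the last vowel to 'i'.
The other patterns: stems whose last vowel is 'i' delete the last vowel and add -ori; stems whose last vowel is 'o' change the last vowel to 'a'; stems whose last vowel is 'e' add the prefix so-.
So wiwzuvtav → wiwzuvtiv.

wiwzuvtiv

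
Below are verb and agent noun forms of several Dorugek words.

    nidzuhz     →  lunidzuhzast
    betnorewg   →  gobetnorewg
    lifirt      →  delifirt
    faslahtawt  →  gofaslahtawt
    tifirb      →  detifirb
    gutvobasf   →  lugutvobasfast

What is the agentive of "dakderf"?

dedakderf

"dakderf" has second-to-last letter 'r'. The stems whose second-to-last letter is 'r' (tifirb → detifirb, lifirt → delifirt) add the prefix de-.
So dakderf → dedakderf.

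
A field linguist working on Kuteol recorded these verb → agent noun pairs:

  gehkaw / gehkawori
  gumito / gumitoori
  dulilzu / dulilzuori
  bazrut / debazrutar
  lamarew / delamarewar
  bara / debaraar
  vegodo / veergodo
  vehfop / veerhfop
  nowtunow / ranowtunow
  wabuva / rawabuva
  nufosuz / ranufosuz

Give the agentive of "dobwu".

"dobwu" begins with d-. The one such stem in the data (dulilzu → dulilzuori) adds -ori, so the same rule applies.
The other patterns: stems beginning with b- or l- add de- … -ar around the stem; stems beginning with v- insert -er- after the first vowel; stems beginning with n- or w- add the prefix ra-.
So dobwu → dobwuori.

dobwuori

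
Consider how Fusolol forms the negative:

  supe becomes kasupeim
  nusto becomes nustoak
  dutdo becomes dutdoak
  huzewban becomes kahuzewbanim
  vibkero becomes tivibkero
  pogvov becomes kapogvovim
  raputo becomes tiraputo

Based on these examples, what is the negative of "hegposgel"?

dutdo and vibkero both end in -o yet inflect differently (dutdoak, tivibkero), so the final letter is not what conditions the rule; the first letter is.
"hegposgel" begins with h-. The one such stem in the data (huzewban → kahuzewbanim) adds ka- … -im around the stem, so the same rule applies.
So hegposgel → kahegposgelim.

kahegposgelim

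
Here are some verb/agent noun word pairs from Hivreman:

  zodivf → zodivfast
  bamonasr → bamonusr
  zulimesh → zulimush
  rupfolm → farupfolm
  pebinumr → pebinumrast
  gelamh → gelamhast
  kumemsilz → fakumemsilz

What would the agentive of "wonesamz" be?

wonesamzast

bamonasr and pebinumr both end in -r yet inflect differently (bamonusr, pebinumrast), so the final letter is not what conditions the rule; the second-to-last letter is.
"wonesamz" has second-to-last letter 'm'. The stems whose second-to-last letter is 'm' (pebinumr → pebinumrast, gelamh → gelamhast) add -ast.
So wonesamz → wonesamzast.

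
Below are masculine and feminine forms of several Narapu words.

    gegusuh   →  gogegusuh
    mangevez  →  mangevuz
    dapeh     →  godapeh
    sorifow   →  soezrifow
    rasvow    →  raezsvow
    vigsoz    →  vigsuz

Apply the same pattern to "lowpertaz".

lowpertuz

"lowpertaz" ends in -z. The stems ending in -z (mangevez → mangevuz, vigsoz → vigsuz) change the last vowel to 'u'.
The other patterns: stems ending in -w insert -ez- after the first vowel; stems ending in -h add the prefix go-.
So lowpertaz → lowpertuz.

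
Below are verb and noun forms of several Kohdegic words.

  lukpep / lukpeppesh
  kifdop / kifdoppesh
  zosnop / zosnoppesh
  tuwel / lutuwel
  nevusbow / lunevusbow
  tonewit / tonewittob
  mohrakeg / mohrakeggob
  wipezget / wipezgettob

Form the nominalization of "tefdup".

lukpep and tuwel both have last vowel 'e' yet inflect differently (lukpeppesh, lutuwel), so the last vowel is not what conditions the rule; the final letter is.
"tefdup" ends in -p. The stems ending in -p (lukpep → lukpeppesh, kifdop → kifdoppesh, zosnop → zosnoppesh) double the final consonant and add -esh.
The other patterns: stems ending in -l or -w add the prefix lu-; stems ending in -g or -t double the final consonant and add -ob.
So tefdup → tefduppesh.

tefduppesh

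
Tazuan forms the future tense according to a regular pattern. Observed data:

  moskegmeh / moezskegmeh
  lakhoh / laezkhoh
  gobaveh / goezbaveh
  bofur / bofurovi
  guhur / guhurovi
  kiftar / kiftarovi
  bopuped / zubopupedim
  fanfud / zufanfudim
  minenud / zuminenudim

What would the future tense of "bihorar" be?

"bihorar" ends in -r. The stems ending in -r (bofur → bofurovi, guhur → guhurovi, kiftar → kiftarovi) add -ovi.
The other patterns: stems ending in -h insert -ez- after the first vowel; stems ending in -d add zu- … -im around the stem.
So bihorar → bihorarovi.

bihorarovi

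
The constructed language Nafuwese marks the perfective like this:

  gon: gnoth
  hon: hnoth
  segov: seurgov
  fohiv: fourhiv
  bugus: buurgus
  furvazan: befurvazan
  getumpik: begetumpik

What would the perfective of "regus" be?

"regus" has 2 vowels. The stems with 2 vowels (segov → seurgov, bugus → buurgus, fohiv → fourhiv) insert -ur- after the first vowel.
So regus → reurgus.

reurgus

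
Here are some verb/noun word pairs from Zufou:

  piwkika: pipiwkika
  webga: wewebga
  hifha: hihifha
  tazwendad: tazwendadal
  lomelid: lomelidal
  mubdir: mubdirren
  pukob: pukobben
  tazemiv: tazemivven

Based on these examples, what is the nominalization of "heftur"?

hefturren

piwkika and tazwendad both have last vowel 'a' yet inflect differently (pipiwkika, tazwendadal), so the last vowel is not what conditions the rule; the final letter is.
"heftur" ends in -r. The one such stem in the data (mubdir → mubdirren) doubles the final consonant and adds -en (as do pukob, tazemiv), so the same rule applies.
So heftur → hefturren.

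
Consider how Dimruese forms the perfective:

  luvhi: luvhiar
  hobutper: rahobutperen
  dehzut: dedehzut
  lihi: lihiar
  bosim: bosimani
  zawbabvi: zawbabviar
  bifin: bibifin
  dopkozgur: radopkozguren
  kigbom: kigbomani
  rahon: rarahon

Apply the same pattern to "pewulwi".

"pewulwi" ends in -i. The stems ending in -i (luvhi → luvhiar, zawbabvi → zawbabviar, lihi → lihiar) add -ar.
So pewulwi → pewulwiar.

pewulwiar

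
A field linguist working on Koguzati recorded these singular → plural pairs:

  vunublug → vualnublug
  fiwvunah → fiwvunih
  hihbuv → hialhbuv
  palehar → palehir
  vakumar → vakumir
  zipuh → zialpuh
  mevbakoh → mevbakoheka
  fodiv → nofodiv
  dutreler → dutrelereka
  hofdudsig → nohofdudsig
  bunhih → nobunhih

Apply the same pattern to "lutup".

lualtup

fiwvunah and bunhih both end in -h yet inflect differently (fiwvunih, nobunhih), so the final letter is not what conditions the rule; the last vowel is.
"lutup" has last vowel 'u'. The stems whose last vowel is 'u' (vunublug → vualnublug, zipuh → zialpuh, hihbuv → hialhbuv) insert -al- after the first vowel.
The other patterns: stems whose last vowel is 'a' change the last vowel to 'i'; stems whose last vowel is 'i' add the prefix no-; stems whose last vowel is 'e' or 'o' add -eka.
So lutup → lualtup.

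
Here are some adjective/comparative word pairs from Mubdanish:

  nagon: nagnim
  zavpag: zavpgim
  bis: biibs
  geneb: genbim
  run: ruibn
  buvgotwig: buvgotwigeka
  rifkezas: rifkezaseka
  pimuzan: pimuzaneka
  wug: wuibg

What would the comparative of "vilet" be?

run and nagon both end in -n yet inflect differently (ruibn, nagnim), so the final letter is not what conditions the rule; the number of vowels is.
"vilet" has 2 vowels. The stems with 2 vowels (nagon → nagnim, geneb → genbim, zavpag → zavpgim) delete the last vowel and add -im.
So vilet → viltim.

viltim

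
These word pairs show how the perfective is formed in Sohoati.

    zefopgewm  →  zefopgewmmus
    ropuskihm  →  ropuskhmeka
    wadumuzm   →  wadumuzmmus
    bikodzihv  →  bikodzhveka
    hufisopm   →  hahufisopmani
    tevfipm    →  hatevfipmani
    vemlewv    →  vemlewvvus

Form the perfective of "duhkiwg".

"duhkiwg" has second-to-last letter 'w'. The stems whose second-to-last letter is 'w' (vemlewv → vemlewvvus, zefopgewm → zefopgewmmus) double the final consonant and add -us.
So duhkiwg → duhkiwggus.

duhkiwggus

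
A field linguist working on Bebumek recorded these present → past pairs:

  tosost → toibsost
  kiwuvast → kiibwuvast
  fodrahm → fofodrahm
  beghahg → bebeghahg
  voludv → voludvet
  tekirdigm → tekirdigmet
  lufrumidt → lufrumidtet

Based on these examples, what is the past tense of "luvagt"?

luvagtet

fodrahm and tekirdigm both end in -m yet inflect differently (fofodrahm, tekirdigmet), so the final letter is not what conditions the rule; the second-to-last letter is.
"luvagt" has second-to-last letter 'g'. The one such stem in the data (tekirdigm → tekirdigmet) adds -et, so the same rule applies.
So luvagt → luvagtet.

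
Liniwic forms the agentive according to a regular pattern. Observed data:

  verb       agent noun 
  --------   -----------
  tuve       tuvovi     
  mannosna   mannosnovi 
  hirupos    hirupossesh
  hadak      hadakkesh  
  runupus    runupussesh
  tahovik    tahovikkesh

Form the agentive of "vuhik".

vuhikkesh

"vuhik" ends in a consonant. The stems ending in a consonant (hadak → hadakkesh, hirupos → hirupossesh, tahovik → tahovikkesh) double the final consonant and add -esh.
The other pattern: stems ending in a vowel drop the final letter and add -ovi.
So vuhik → vuhikkesh.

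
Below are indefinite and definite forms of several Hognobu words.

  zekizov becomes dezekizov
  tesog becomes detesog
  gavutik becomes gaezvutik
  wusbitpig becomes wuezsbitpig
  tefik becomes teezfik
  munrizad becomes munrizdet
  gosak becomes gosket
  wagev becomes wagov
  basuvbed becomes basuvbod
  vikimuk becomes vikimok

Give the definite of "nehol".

denehol

tesog and wusbitpig both end in -g yet inflect differently (detesog, wuezsbitpig), so the final letter is not what conditions the rule; the last vowel is.
"nehol" has last vowel 'o'. The stems whose last vowel is 'o' (zekizov → dezekizov, tesog → detesog) add the prefix de-.
The other patterns: stems whose last vowel is 'i' insert -ez- after the first vowel; stems whose last vowel is 'a' delete the last vowel and add -et; stems whose last vowel is 'e' or 'u' change the last vowel to 'o'.
So nehol → denehol.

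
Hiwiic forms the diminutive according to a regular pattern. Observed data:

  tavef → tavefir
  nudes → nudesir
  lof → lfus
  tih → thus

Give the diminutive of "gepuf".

tavef and lof both end in -f yet inflect differently (tavefir, lfus), so the final letter is not what conditions the rule; the number of vowels is.
"gepuf" has 2 vowels. The stems with 2 vowels (tavef → tavefir, nudes → nudesir) add -ir.
So gepuf → gepufir.

gepufir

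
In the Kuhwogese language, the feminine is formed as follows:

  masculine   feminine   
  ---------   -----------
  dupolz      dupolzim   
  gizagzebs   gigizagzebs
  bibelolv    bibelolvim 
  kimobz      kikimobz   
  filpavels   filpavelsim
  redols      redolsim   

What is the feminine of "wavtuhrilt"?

wavtuhriltim

dupolz and kimobz both end in -z yet inflect differently (dupolzim, kikimobz), so the final letter is not what conditions the rule; the second-to-last letter is.
"wavtuhrilt" has second-to-last letter 'l'. The stems whose second-to-last letter is 'l' (filpavels → filpavelsim, bibelolv → bibelolvim, dupolz → dupolzim) add -im.
The other pattern: stems whose second-to-last letter is 'b' repeat the first consonant+vowel as a prefix.
So wavtuhrilt → wavtuhriltim.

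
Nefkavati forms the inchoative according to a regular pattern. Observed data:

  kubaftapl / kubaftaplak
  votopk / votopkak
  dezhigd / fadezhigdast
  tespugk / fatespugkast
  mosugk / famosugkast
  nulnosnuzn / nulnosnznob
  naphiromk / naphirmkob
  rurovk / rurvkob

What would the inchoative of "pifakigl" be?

fapifakiglast

"pifakigl" has second-to-last letter 'g'. The stems whose second-to-last letter is 'g' (dezhigd → fadezhigdast, tespugk → fatespugkast, mosugk → famosugkast) add fa- … -ast around the stem.
The other patterns: stems whose second-to-last letter is 'p' add -ak; stems whose second-to-last letter is 'm', 'v' or 'z' delete the last vowel and add -ob.
So pifakigl → fapifakiglast.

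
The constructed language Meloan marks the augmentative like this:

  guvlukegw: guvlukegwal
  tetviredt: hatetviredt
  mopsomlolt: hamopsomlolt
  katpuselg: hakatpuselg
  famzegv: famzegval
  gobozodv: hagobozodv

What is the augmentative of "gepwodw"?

"gepwodw" has second-to-last letter 'd'. The stems whose second-to-last letter is 'd' (tetviredt → hatetviredt, gobozodv → hagobozodv) add the prefix ha-.
The other pattern: stems whose second-to-last letter is 'g' add -al.
So gepwodw → hagepwodw.

hagepwodw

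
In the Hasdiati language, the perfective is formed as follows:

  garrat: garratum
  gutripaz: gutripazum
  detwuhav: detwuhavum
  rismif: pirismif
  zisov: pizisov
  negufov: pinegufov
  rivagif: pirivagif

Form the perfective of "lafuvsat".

lafuvsatum

detwuhav and zisov both end in -v yet inflect differently (detwuhavum, pizisov), so the final letter is not what conditions the rule; the last vowel is.
"lafuvsat" has last vowel 'a'. The stems whose last vowel is 'a' (garrat → garratum, gutripaz → gutripazum, detwuhav → detwuhavum) add -um.
The other pattern: stems whose last vowel is 'i' or 'o' add the prefix pi-.
So lafuvsat → lafuvsatum.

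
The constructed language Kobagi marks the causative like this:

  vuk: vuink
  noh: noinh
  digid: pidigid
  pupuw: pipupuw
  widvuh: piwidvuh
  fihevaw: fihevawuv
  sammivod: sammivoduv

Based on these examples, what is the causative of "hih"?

hiinh

"hih" has 1 vowel. The stems with 1 vowel (vuk → vuink, noh → noinh) insert -in- after the first vowel.
So hih → hiinh.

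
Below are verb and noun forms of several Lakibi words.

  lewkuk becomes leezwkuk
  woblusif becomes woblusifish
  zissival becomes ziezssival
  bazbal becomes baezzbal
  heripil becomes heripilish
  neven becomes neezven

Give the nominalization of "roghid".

roghidish

heripil and zissival both end in -l yet inflect differently (heripilish, ziezssival), so the final letter is not what conditions the rule; the last vowel is.
"roghid" has last vowel 'i'. The stems whose last vowel is 'i' (heripil → heripilish, woblusif → woblusifish) add -ish.
The other pattern: stems whose last vowel is 'a', 'e' or 'u' insert -ez- after the first vowel.
So roghid → roghidish.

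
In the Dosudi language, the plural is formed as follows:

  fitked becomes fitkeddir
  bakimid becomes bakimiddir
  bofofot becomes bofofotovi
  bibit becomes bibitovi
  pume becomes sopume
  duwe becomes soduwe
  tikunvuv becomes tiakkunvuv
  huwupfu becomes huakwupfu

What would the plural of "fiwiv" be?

fiakwiv

"fiwiv" ends in -v. The one such stem in the data (tikunvuv → tiakkunvuv) inserts -ak- after the first vowel (as does huwupfu), so the same rule applies.
So fiwiv → fiakwiv.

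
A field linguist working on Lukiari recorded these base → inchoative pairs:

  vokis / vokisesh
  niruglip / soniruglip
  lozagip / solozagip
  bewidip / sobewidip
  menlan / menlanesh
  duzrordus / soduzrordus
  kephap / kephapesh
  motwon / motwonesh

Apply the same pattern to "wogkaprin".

sowogkaprin

duzrordus and vokis both end in -s yet inflect differently (soduzrordus, vokisesh), so the final letter is not what conditions the rule; the number of vowels is.
"wogkaprin" has 3 vowels. The stems with 3 vowels (duzrordus → soduzrordus, bewidip → sobewidip, lozagip → solozagip) add the prefix so-.
The other pattern: stems with 2 vowels add -esh.
So wogkaprin → sowogkaprin.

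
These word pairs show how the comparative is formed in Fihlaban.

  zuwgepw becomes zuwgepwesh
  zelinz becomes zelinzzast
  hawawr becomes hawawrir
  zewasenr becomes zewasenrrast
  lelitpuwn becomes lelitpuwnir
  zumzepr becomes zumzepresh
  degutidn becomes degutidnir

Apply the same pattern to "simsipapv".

simsipapvesh

zumzepr and zewasenr both end in -r yet inflect differently (zumzepresh, zewasenrrast), so the final letter is not what conditions the rule; the second-to-last letter is.
"simsipapv" has second-to-last letter 'p'. The stems whose second-to-last letter is 'p' (zuwgepw → zuwgepwesh, zumzepr → zumzepresh) add -esh.
The other patterns: stems whose second-to-last letter is 'n' double the final consonant and add -ast; stems whose second-to-last letter is 'd' or 'w' add -ir.
So simsipapv → simsipapvesh.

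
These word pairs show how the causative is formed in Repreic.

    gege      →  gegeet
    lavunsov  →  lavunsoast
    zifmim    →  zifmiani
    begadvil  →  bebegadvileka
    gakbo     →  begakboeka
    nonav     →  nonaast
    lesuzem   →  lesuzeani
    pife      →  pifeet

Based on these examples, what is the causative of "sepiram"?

pife and lesuzem both have last vowel 'e' yet inflect differently (pifeet, lesuzeani), so the last vowel is not what conditions the rule; the final letter is.
"sepiram" ends in -m. The stems ending in -m (lesuzem → lesuzeani, zifmim → zifmiani) drop the final letter and add -ani.
So sepiram → sepiraani.

sepiraani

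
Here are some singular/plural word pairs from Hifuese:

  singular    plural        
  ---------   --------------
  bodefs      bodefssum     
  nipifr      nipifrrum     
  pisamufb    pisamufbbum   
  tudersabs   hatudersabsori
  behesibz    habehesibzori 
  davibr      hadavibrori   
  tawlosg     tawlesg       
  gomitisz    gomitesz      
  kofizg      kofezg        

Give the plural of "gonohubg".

hagonohubgori

bodefs and tudersabs both end in -s yet inflect differently (bodefssum, hatudersabsori), so the final letter is not what conditions the rule; the second-to-last letter is.
"gonohubg" has second-to-last letter 'b'. The stems whose second-to-last letter is 'b' (tudersabs → hatudersabsori, behesibz → habehesibzori, davibr → hadavibrori) add ha- … -ori around the stem.
So gonohubg → hagonohubgori.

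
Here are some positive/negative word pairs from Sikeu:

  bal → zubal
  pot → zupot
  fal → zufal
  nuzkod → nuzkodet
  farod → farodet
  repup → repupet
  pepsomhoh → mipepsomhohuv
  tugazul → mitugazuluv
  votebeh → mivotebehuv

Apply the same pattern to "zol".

bal and tugazul both end in -l yet inflect differently (zubal, mitugazuluv), so the final letter is not what conditions the rule; the number of vowels is.
"zol" has 1 vowel. The stems with 1 vowel (bal → zubal, pot → zupot, fal → zufal) add the prefix zu-.
So zol → zuzol.

zuzol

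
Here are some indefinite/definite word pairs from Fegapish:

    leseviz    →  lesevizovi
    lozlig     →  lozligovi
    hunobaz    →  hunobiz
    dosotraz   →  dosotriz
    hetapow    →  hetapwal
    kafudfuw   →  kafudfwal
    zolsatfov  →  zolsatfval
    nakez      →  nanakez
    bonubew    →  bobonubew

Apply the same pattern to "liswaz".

liswiz

"liswaz" has last vowel 'a'. The stems whose last vowel is 'a' (hunobaz → hunobiz, dosotraz → dosotriz) change the last vowel to 'i'.
So liswaz → liswiz.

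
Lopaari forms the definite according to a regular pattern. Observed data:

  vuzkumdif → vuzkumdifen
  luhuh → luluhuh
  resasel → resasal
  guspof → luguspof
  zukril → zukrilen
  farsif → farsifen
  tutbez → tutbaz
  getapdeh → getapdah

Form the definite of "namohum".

resasel and zukril both end in -l yet inflect differently (resasal, zukrilen), so the final letter is not what conditions the rule; the last vowel is.
"namohum" has last vowel 'u'. The one such stem in the data (luhuh → luluhuh) adds the prefix lu-, so the same rule applies.
So namohum → lunamohum.

lunamohum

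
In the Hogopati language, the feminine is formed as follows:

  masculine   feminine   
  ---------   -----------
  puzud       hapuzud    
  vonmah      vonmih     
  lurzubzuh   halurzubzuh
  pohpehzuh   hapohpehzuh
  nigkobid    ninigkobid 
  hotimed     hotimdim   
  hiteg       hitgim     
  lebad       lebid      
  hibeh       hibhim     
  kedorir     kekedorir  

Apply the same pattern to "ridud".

"ridud" has last vowel 'u'. The stems whose last vowel is 'u' (pohpehzuh → hapohpehzuh, lurzubzuh → halurzubzuh, puzud → hapuzud) add the prefix ha-.
The other patterns: stems whose last vowel is 'e' delete the last vowel and add -im; stems whose last vowel is 'a' change the last vowel to 'i'; stems whose last vowel is 'i' repeat the first consonant+vowel as a prefix.
So ridud → haridud.

haridud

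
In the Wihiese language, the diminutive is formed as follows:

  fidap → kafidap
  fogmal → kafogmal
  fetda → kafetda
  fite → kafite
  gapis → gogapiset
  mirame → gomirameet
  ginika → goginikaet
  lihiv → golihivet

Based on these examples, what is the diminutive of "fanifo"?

kafanifo

fite and mirame both end in -e yet inflect differently (kafite, gomirameet), so the final letter is not what conditions the rule; the first letter is.
"fanifo" begins with f-. The stems beginning with f- (fidap → kafidap, fogmal → kafogmal, fetda → kafetda) add the prefix ka-.
The other pattern: stems beginning with g-, l- or m- add go- … -et around the stem.
So fanifo → kafanifo.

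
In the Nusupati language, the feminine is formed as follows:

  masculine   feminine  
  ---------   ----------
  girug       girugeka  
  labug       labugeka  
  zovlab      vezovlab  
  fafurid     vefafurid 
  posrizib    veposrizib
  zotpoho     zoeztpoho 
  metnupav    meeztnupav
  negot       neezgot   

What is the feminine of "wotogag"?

zovlab and metnupav both have last vowel 'a' yet inflect differently (vezovlab, meeztnupav), so the last vowel is not what conditions the rule; the final letter is.
"wotogag" ends in -g. The stems ending in -g (girug → girugeka, labug → labugeka) add -eka.
So wotogag → wotogageka.

wotogageka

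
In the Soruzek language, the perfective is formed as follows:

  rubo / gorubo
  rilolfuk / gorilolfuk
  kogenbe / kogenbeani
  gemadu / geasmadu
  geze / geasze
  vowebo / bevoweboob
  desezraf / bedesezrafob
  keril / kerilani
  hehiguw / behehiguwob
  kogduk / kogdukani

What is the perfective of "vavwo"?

"vavwo" begins with v-. The one such stem in the data (vowebo → bevoweboob) adds be- … -ob around the stem, so the same rule applies.
So vavwo → bevavwoob.

bevavwoob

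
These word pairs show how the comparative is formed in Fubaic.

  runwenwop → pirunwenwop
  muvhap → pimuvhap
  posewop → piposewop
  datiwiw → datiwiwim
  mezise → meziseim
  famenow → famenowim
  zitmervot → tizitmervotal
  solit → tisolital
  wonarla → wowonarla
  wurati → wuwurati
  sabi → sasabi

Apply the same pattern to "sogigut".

runwenwop and famenow both have last vowel 'o' yet inflect differently (pirunwenwop, famenowim), so the last vowel is not what conditions the rule; the final letter is.
"sogigut" ends in -t. The stems ending in -t (zitmervot → tizitmervotal, solit → tisolital) add ti- … -al around the stem.
The other patterns: stems ending in -p add the prefix pi-; stems ending in -e or -w add -im; stems ending in -a or -i repeat the first consonant+vowel as a prefix.
So sogigut → tisogigutal.

tisogigutal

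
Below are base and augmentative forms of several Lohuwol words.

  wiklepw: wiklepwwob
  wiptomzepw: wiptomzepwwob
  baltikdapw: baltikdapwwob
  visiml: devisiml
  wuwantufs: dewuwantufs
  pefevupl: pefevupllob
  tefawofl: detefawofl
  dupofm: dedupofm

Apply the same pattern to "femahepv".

"femahepv" has second-to-last letter 'p'. The stems whose second-to-last letter is 'p' (wiptomzepw → wiptomzepwwob, wiklepw → wiklepwwob, pefevupl → pefevupllob) double the final consonant and add -ob.
The other pattern: stems whose second-to-last letter is 'f' or 'm' add the prefix de-.
So femahepv → femahepvvob.

femahepvvob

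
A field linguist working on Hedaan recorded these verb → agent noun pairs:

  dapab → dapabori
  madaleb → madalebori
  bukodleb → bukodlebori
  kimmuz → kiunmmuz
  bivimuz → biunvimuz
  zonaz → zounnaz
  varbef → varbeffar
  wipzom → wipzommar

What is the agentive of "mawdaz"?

maunwdaz

"mawdaz" ends in -z. The stems ending in -z (kimmuz → kiunmmuz, bivimuz → biunvimuz, zonaz → zounnaz) insert -un- after the first vowel.
The other patterns: stems ending in -b add -ori; stems ending in -f or -m double the final consonant and add -ar.
So mawdaz → maunwdaz.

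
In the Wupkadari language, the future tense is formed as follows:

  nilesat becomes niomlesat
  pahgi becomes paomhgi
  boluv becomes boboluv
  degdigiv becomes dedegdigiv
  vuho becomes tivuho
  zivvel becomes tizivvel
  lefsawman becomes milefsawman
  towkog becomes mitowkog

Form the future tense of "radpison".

miradpison

pahgi and degdigiv both have last vowel 'i' yet inflect differently (paomhgi, dedegdigiv), so the last vowel is not what conditions the rule; the final letter is.
"radpison" ends in -n. The one such stem in the data (lefsawman → milefsawman) adds the prefix mi-, so the same rule applies.
The other patterns: stems ending in -i or -t insert -om- after the first vowel; stems ending in -v repeat the first consonant+vowel as a prefix; stems ending in -l or -o add the prefix ti-.
So radpison → miradpison.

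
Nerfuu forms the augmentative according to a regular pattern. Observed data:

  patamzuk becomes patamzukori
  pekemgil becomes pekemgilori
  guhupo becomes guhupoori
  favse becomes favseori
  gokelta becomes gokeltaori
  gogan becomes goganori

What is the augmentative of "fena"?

Every pair shown (patamzuk → patamzukori, pekemgil → pekemgilori, guhupo → guhupoori, …) follows the same rule: add -ori.
So fena → fenaori.

fenaori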